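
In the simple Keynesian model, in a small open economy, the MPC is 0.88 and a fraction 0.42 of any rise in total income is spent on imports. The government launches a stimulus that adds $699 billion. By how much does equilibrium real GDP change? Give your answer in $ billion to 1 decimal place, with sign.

+$1,294.4 billion

Government-spending multiplier = 1/(1 − c + m) = 1/(1 − 0.88 + 0.42) = 1/0.54 ≈ 1.852.
ΔY = k × ΔG = (+$699 billion) / 0.54 ≈ +$1,294.4 billion.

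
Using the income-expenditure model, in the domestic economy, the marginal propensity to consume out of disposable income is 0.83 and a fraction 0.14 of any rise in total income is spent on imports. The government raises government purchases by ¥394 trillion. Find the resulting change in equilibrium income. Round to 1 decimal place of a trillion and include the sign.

+¥1,271.0 trillion

Expenditure multiplier = 1/(1 − c + m) = 1/(1 − 0.83 + 0.14) = 1/0.31 ≈ 3.226.
ΔY = k × ΔG = (+¥394 trillion) / 0.31 ≈ +¥1,271 trillion.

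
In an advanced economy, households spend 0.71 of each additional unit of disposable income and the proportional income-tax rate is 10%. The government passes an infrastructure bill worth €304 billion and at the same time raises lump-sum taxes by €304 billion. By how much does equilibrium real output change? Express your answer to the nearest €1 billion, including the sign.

Expenditure multiplier = 1/(1 − c(1−t)) = 1/(1 − 0.71×0.9) = 1/0.361 ≈ 2.77.
ΔG contributes k·ΔG = (+€304 billion) / 0.361 ≈ +€842.1 billion.
ΔT of +€304 billion changes first-round spending by −c·ΔT = −€215.84 billion, contributing k·(−c·ΔT) = (−€215.84 billion) / 0.361 ≈ −€597.9 billion.
Net ΔY = k(ΔG − c·ΔT) = (+€88.16 billion) / 0.361 ≈ +€244 billion.

+€244 billion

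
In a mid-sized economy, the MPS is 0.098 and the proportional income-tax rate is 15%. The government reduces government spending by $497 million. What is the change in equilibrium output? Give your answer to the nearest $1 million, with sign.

MPC = 1 − MPS = 1 − 0.098 = 0.902.
Expenditure multiplier = 1/(1 − c(1−t)) = 1/(1 − 0.902×0.85) = 1/0.2333 ≈ 4.286.
ΔY = k × ΔG = (−$497 million) / 0.2333 ≈ −$2,130 million.

−$2,130 million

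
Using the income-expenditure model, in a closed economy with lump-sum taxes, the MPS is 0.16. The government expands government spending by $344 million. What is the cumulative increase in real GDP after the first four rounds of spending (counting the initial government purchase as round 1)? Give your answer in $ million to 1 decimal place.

MPC = 1 − MPS = 1 − 0.16 = 0.84.
Round 1 adds ΔG = $344 million; each later round is MPC = 0.84 times the previous.
After 4 rounds: 344 + 288.96 + 242.7264 + 203.890176 = ΔG·(1 − c^4)/(1 − c) = 344 × (1 − 0.49787136)/0.16 ≈ $1,079.6 million.

$1,079.6 million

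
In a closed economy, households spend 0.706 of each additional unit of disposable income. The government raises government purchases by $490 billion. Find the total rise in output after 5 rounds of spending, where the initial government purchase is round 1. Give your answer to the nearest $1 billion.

Round 1 adds ΔG = $490 billion; each later round is MPC = 0.706 times the previous.
After 5 rounds: 490 + 345.94 + 244.23364 + 172.42894984 + 121.73483858704 = ΔG·(1 − c^5)/(1 − c) = 490 × (1 − 0.175397542943776)/0.294 ≈ $1,374 billion.

$1,374 billion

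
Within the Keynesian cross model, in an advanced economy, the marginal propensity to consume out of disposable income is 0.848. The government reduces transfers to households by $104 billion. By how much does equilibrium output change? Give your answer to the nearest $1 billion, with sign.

−$580 billion

The transfer change shifts disposable income by −$104 billion, so first-round consumption changes by c·ΔTR = 0.848 × (−$104 billion) = −$88.192 billion.
Expenditure multiplier = 1/(1 − MPC) = 1/(1 − 0.848) = 1/0.152 ≈ 6.579.
The transfer multiplier is c × k ≈ 5.579, so ΔY = k × (c·ΔTR) = (−$88.192 billion) / 0.152 ≈ −$580 billion.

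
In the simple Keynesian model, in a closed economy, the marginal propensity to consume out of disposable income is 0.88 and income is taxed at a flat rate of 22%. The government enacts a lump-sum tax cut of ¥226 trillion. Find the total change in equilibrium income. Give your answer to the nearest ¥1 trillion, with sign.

+¥634 trillion

A lump-sum tax change of −¥226 trillion shifts disposable income by +¥226 trillion; first-round consumption changes by −c × ΔT = −0.88 × (−¥226 trillion) = +¥198.88 trillion.
Expenditure multiplier = 1/(1 − c(1−t)) = 1/(1 − 0.88×0.78) = 1/0.3136 ≈ 3.189.
The tax multiplier is −c × k ≈ −2.806, so ΔY = k × (−c·ΔT) = (+¥198.88 trillion) / 0.3136 ≈ +¥634 trillion.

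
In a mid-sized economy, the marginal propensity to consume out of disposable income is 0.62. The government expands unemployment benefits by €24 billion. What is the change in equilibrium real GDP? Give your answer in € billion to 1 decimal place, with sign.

The transfer change shifts disposable income by +€24 billion, so first-round consumption changes by c·ΔTR = 0.62 × (+€24 billion) = +€14.88 billion.
Expenditure multiplier = 1/(1 − MPC) = 1/(1 − 0.62) = 1/0.38 ≈ 2.632.
The transfer multiplier is c × k ≈ 1.632, so ΔY = k × (c·ΔTR) = (+€14.88 billion) / 0.38 ≈ +€39.2 billion.

+€39.2 billion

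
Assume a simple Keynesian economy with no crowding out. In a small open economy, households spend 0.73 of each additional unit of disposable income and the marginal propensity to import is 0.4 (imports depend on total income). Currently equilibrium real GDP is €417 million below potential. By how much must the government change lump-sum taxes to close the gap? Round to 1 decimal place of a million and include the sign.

−€382.7 million

Spending multiplier = 1/(1 − c + m) = 1/(1 − 0.73 + 0.4) = 1/0.67 ≈ 1.493.
Tax multiplier = −c·k = −0.73/0.67 ≈ −1.09. Need ΔY = +€417 million, so ΔT = ΔY/(−c·k) = −(+€417 million) × 0.67 / 0.73 ≈ −€382.7 million.
The government should cut lump-sum taxes by €382.7 million.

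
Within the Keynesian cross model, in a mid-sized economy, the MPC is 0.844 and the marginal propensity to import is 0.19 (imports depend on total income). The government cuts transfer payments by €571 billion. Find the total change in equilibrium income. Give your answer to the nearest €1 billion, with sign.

−€1,393 billion

The transfer change shifts disposable income by −€571 billion, so first-round consumption changes by c·ΔTR = 0.844 × (−€571 billion) = −€481.924 billion.
Expenditure multiplier = 1/(1 − c + m) = 1/(1 − 0.844 + 0.19) = 1/0.346 ≈ 2.89.
The transfer multiplier is c × k ≈ 2.439, so ΔY = k × (c·ΔTR) = (−€481.924 billion) / 0.346 ≈ −€1,393 billion.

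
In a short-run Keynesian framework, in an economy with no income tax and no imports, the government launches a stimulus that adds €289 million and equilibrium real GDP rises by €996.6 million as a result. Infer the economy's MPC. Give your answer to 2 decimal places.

Implied spending multiplier k = ΔY/ΔG = 996.6/289 ≈ 3.4484.
Since k = 1/(1 − MPC), MPC = 1 − 1/k = 1 − ΔG/ΔY = 1 − 289/996.6 ≈ 0.71.

0.71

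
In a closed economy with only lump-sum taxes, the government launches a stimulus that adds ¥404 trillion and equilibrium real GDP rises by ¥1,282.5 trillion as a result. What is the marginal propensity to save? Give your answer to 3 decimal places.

Implied spending multiplier k = ΔY/ΔG = 1,282.5/404 ≈ 3.1745.
Since k = 1/(1 − MPC), MPC = 1 − 1/k = 1 − ΔG/ΔY = 1 − 404/1,282.5 ≈ 0.685.
MPS = 1 − MPC = 0.315.

0.315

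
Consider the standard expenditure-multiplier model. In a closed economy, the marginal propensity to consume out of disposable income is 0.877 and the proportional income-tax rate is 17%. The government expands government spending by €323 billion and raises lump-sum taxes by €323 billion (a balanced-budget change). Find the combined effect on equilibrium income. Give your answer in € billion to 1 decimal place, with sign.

Expenditure multiplier = 1/(1 − c(1−t)) = 1/(1 − 0.877×0.83) = 1/0.27209 ≈ 3.675.
ΔG contributes k·ΔG = (+€323 billion) / 0.27209 ≈ +€1,187.1 billion.
ΔT of +€323 billion changes first-round spending by −c·ΔT = −€283.271 billion, contributing k·(−c·ΔT) = (−€283.271 billion) / 0.27209 ≈ −€1,041.1 billion.
Net ΔY = k(ΔG − c·ΔT) = (+€39.729 billion) / 0.27209 ≈ +€146 billion.

+€146.0 billion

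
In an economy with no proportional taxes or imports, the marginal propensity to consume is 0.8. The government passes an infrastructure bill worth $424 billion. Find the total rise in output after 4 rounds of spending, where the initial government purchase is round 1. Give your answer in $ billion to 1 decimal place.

Round 1 adds ΔG = $424 billion; each later round is MPC = 0.8 times the previous.
After 4 rounds: 424 + 339.2 + 271.36 + 217.088 = ΔG·(1 − c^4)/(1 − c) = 424 × (1 − 0.4096)/0.2 ≈ $1,251.6 billion.

$1,251.6 billion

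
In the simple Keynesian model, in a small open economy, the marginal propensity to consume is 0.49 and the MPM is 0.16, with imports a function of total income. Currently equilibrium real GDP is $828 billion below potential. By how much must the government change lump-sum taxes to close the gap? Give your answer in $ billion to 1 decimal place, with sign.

−$1,132.2 billion

Spending multiplier = 1/(1 − c + m) = 1/(1 − 0.49 + 0.16) = 1/0.67 ≈ 1.493.
Tax multiplier = −c·k = −0.49/0.67 ≈ −0.731. Need ΔY = +$828 billion, so ΔT = ΔY/(−c·k) = −(+$828 billion) × 0.67 / 0.49 ≈ −$1,132.2 billion.
The government should cut lump-sum taxes by $1,132.2 billion.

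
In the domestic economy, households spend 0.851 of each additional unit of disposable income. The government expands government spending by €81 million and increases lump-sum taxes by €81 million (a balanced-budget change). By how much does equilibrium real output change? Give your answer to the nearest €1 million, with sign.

+€81 million

Expenditure multiplier = 1/(1 − MPC) = 1/(1 − 0.851) = 1/0.149 ≈ 6.711.
ΔG contributes k·ΔG = (+€81 million) / 0.149 ≈ +€543.6 million.
ΔT of +€81 million changes first-round spending by −c·ΔT = −€68.931 million, contributing k·(−c·ΔT) = (−€68.931 million) / 0.149 ≈ −€462.6 million.
With ΔG = ΔT and no other leakages, the balanced-budget multiplier is 1, so ΔY = ΔG = +€81 million.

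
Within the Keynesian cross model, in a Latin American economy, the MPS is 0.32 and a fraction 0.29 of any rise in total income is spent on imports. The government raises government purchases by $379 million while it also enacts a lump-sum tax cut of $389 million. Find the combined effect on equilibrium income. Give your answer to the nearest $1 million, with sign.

MPC = 1 − MPS = 1 − 0.32 = 0.68.
Expenditure multiplier = 1/(1 − c + m) = 1/(1 − 0.68 + 0.29) = 1/0.61 ≈ 1.639.
ΔG contributes k·ΔG = (+$379 million) / 0.61 ≈ +$621.3 million.
ΔT of −$389 million changes first-round spending by −c·ΔT = +$264.52 million, contributing k·(−c·ΔT) = (+$264.52 million) / 0.61 ≈ +$433.6 million.
Net ΔY = k(ΔG − c·ΔT) = (+$643.52 million) / 0.61 ≈ +$1,055 million.

+$1,055 million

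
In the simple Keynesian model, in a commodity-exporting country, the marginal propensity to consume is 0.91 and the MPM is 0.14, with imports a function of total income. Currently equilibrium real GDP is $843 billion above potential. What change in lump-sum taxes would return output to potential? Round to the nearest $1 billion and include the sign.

Spending multiplier = 1/(1 − c + m) = 1/(1 − 0.91 + 0.14) = 1/0.23 ≈ 4.348.
Tax multiplier = −c·k = −0.91/0.23 ≈ −3.957. Need ΔY = −$843 billion, so ΔT = ΔY/(−c·k) = −(−$843 billion) × 0.23 / 0.91 ≈ +$213 billion.
The government should raise lump-sum taxes by $213 billion.

+$213 billion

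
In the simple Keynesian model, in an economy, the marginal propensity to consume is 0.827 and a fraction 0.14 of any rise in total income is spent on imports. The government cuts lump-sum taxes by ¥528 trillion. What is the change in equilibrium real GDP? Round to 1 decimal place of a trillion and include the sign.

+¥1,395.1 trillion

A lump-sum tax change of −¥528 trillion shifts disposable income by +¥528 trillion; first-round consumption changes by −c × ΔT = −0.827 × (−¥528 trillion) = +¥436.656 trillion.
Expenditure multiplier = 1/(1 − c + m) = 1/(1 − 0.827 + 0.14) = 1/0.313 ≈ 3.195.
The tax multiplier is −c × k ≈ −2.642, so ΔY = k × (−c·ΔT) = (+¥436.656 trillion) / 0.313 ≈ +¥1,395.1 trillion.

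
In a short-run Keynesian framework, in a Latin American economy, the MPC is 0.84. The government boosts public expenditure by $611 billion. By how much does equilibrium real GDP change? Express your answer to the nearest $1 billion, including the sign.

Government-spending multiplier = 1/(1 − MPC) = 1/(1 − 0.84) = 1/0.16 = 6.25.
ΔY = k × ΔG = (+$611 billion) / 0.16 ≈ +$3,819 billion.

+$3,819 billion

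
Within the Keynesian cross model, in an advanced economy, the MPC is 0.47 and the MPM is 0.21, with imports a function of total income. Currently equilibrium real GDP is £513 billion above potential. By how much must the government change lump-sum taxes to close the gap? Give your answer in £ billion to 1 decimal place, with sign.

Spending multiplier = 1/(1 − c + m) = 1/(1 − 0.47 + 0.21) = 1/0.74 ≈ 1.351.
Tax multiplier = −c·k = −0.47/0.74 ≈ −0.635. Need ΔY = −£513 billion, so ΔT = ΔY/(−c·k) = −(−£513 billion) × 0.74 / 0.47 ≈ +£807.7 billion.
The government should raise lump-sum taxes by £807.7 billion.

+£807.7 billion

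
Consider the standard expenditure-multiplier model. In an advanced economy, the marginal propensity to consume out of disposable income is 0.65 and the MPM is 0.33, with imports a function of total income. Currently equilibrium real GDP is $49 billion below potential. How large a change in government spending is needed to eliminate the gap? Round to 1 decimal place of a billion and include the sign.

+$33.3 billion

Spending multiplier = 1/(1 − c + m) = 1/(1 − 0.65 + 0.33) = 1/0.68 ≈ 1.471.
Need ΔY = +$49 billion, so ΔG = ΔY/k = (+$49 billion) × 0.68 ≈ +$33.3 billion.
The government should increase government spending by $33.3 billion.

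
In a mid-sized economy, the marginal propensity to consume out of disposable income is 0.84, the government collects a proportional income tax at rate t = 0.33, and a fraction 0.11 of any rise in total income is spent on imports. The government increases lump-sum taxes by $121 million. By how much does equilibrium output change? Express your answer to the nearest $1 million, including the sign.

A lump-sum tax change of +$121 million shifts disposable income by −$121 million; first-round consumption changes by −c × ΔT = −0.84 × (+$121 million) = −$101.64 million.
Expenditure multiplier = 1/(1 − c(1−t) + m) = 1/(1 − 0.84×0.67 + 0.11) = 1/0.5472 ≈ 1.827.
The tax multiplier is −c × k ≈ −1.535, so ΔY = k × (−c·ΔT) = (−$101.64 million) / 0.5472 ≈ −$186 million.

−$186 million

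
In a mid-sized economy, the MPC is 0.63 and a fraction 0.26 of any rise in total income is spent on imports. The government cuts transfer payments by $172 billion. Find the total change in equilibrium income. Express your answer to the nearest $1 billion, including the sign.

−$172 billion

The transfer change shifts disposable income by −$172 billion, so first-round consumption changes by c·ΔTR = 0.63 × (−$172 billion) = −$108.36 billion.
Expenditure multiplier = 1/(1 − c + m) = 1/(1 − 0.63 + 0.26) = 1/0.63 ≈ 1.587.
The transfer multiplier is c × k = 1, so ΔY = k × (c·ΔTR) = (−$108.36 billion) / 0.63 = −$172 billion.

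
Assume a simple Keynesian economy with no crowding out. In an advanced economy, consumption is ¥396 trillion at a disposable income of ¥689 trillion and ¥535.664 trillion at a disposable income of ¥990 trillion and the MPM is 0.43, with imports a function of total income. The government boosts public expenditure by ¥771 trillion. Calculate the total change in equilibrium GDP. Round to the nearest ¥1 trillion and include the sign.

MPC = ΔC/ΔYd = (535.664 − 396)/(990 − 689) = 139.664/301 = 0.464.
Spending multiplier = 1/(1 − c + m) = 1/(1 − 0.464 + 0.43) = 1/0.966 ≈ 1.035.
ΔY = k × ΔG = (+¥771 trillion) / 0.966 ≈ +¥798 trillion.

+¥798 trillion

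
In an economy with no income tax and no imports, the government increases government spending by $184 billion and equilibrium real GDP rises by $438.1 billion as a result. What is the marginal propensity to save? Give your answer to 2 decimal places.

Implied spending multiplier k = ΔY/ΔG = 438.1/184 ≈ 2.381.
Since k = 1/(1 − MPC), MPC = 1 − 1/k = 1 − ΔG/ΔY = 1 − 184/438.1 ≈ 0.58.
MPS = 1 − MPC = 0.42.

0.42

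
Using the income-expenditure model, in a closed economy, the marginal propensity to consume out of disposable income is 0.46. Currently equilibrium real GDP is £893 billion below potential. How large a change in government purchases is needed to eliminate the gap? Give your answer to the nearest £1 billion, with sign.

Spending multiplier = 1/(1 − MPC) = 1/(1 − 0.46) = 1/0.54 ≈ 1.852.
Need ΔY = +£893 billion, so ΔG = ΔY/k = (+£893 billion) × 0.54 ≈ +£482 billion.
The government should increase government purchases by £482 billion.

+£482 billion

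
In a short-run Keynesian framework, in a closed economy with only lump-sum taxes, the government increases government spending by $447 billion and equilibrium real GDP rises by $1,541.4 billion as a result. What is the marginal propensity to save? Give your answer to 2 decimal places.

0.29

Implied spending multiplier k = ΔY/ΔG = 1,541.4/447 ≈ 3.4483.
Since k = 1/(1 − MPC), MPC = 1 − 1/k = 1 − ΔG/ΔY = 1 − 447/1,541.4 ≈ 0.71.
MPS = 1 − MPC = 0.29.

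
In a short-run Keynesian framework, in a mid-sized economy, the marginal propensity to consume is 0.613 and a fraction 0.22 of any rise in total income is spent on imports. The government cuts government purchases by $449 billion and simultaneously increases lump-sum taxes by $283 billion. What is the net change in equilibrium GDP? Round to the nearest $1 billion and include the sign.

−$1,026 billion

Expenditure multiplier = 1/(1 − c + m) = 1/(1 − 0.613 + 0.22) = 1/0.607 ≈ 1.647.
ΔG contributes k·ΔG = (−$449 billion) / 0.607 ≈ −$739.7 billion.
ΔT of +$283 billion changes first-round spending by −c·ΔT = −$173.479 billion, contributing k·(−c·ΔT) = (−$173.479 billion) / 0.607 ≈ −$285.8 billion.
Net ΔY = k(ΔG − c·ΔT) = (−$622.479 billion) / 0.607 ≈ −$1,026 billion.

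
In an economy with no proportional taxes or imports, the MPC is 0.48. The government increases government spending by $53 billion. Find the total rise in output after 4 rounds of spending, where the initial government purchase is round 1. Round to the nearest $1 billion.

Round 1 adds ΔG = $53 billion; each later round is MPC = 0.48 times the previous.
After 4 rounds: 53 + 25.44 + 12.2112 + 5.861376 = ΔG·(1 − c^4)/(1 − c) = 53 × (1 − 0.05308416)/0.52 ≈ $97 billion.

$97 billion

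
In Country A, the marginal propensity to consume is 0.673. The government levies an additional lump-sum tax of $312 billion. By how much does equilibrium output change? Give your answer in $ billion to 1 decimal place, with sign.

−$642.1 billion

A lump-sum tax change of +$312 billion shifts disposable income by −$312 billion; first-round consumption changes by −c × ΔT = −0.673 × (+$312 billion) = −$209.976 billion.
Expenditure multiplier = 1/(1 − MPC) = 1/(1 − 0.673) = 1/0.327 ≈ 3.058.
The tax multiplier is −c × k ≈ −2.058, so ΔY = k × (−c·ΔT) = (−$209.976 billion) / 0.327 ≈ −$642.1 billion.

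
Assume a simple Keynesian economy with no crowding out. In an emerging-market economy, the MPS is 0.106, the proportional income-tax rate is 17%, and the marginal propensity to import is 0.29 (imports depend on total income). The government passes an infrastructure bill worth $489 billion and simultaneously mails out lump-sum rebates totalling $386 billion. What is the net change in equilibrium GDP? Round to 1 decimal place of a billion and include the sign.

+$1,522.1 billion

MPC = 1 − MPS = 1 − 0.106 = 0.894.
Expenditure multiplier = 1/(1 − c(1−t) + m) = 1/(1 − 0.894×0.83 + 0.29) = 1/0.54798 ≈ 1.825.
ΔG contributes k·ΔG = (+$489 billion) / 0.54798 ≈ +$892.4 billion.
ΔT of −$386 billion changes first-round spending by −c·ΔT = +$345.084 billion, contributing k·(−c·ΔT) = (+$345.084 billion) / 0.54798 ≈ +$629.7 billion.
Net ΔY = k(ΔG − c·ΔT) = (+$834.084 billion) / 0.54798 ≈ +$1,522.1 billion.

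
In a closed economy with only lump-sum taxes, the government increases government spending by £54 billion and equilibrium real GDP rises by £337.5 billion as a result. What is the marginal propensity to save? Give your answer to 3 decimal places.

0.160

Implied spending multiplier k = ΔY/ΔG = 337.5/54 = 6.25.
Since k = 1/(1 − MPC), MPC = 1 − 1/k = 1 − ΔG/ΔY = 1 − 54/337.5 = 0.840.
MPS = 1 − MPC = 0.160.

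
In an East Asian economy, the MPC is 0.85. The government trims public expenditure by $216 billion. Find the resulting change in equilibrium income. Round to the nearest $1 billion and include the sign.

Expenditure multiplier = 1/(1 − MPC) = 1/(1 − 0.85) = 1/0.15 ≈ 6.667.
ΔY = k × ΔG = (−$216 billion) / 0.15 = −$1,440 billion.

−$1,440 billion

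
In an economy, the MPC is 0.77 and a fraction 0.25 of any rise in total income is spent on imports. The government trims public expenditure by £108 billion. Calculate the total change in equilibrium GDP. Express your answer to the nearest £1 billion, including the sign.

−£225 billion

Expenditure multiplier = 1/(1 − c + m) = 1/(1 − 0.77 + 0.25) = 1/0.48 ≈ 2.083.
ΔY = k × ΔG = (−£108 billion) / 0.48 = −£225 billion.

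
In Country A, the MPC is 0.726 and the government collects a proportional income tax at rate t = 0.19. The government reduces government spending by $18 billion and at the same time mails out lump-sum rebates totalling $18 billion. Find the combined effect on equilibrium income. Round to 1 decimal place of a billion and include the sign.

−$12.0 billion

Expenditure multiplier = 1/(1 − c(1−t)) = 1/(1 − 0.726×0.81) = 1/0.41194 ≈ 2.428.
ΔG contributes k·ΔG = (−$18 billion) / 0.41194 ≈ −$43.7 billion.
ΔT of −$18 billion changes first-round spending by −c·ΔT = +$13.068 billion, contributing k·(−c·ΔT) = (+$13.068 billion) / 0.41194 ≈ +$31.7 billion.
Net ΔY = k(ΔG − c·ΔT) = (−$4.932 billion) / 0.41194 ≈ −$12 billion.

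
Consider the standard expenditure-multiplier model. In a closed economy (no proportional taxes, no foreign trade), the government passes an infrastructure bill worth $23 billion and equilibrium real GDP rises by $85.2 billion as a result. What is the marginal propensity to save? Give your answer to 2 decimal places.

0.27

Implied spending multiplier k = ΔY/ΔG = 85.2/23 ≈ 3.7043.
Since k = 1/(1 − MPC), MPC = 1 − 1/k = 1 − ΔG/ΔY = 1 − 23/85.2 ≈ 0.73.
MPS = 1 − MPC = 0.27.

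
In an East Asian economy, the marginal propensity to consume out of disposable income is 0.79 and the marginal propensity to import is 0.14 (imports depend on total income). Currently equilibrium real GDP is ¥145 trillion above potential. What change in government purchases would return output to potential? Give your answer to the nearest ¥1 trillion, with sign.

−¥51 trillion

Spending multiplier = 1/(1 − c + m) = 1/(1 − 0.79 + 0.14) = 1/0.35 ≈ 2.857.
Need ΔY = −¥145 trillion, so ΔG = ΔY/k = (−¥145 trillion) × 0.35 ≈ −¥51 trillion.
The government should cut government purchases by ¥51 trillion.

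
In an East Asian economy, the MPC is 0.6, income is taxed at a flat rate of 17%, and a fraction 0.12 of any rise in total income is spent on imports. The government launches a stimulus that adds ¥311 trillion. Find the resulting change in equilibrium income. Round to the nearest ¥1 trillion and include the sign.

Government-spending multiplier = 1/(1 − c(1−t) + m) = 1/(1 − 0.6×0.83 + 0.12) = 1/0.622 ≈ 1.608.
ΔY = k × ΔG = (+¥311 trillion) / 0.622 = +¥500 trillion.

+¥500 trillion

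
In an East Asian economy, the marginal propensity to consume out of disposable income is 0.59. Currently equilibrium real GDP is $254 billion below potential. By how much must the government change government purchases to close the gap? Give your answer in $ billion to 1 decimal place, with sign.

+$104.1 billion

Spending multiplier = 1/(1 − MPC) = 1/(1 − 0.59) = 1/0.41 ≈ 2.439.
Need ΔY = +$254 billion, so ΔG = ΔY/k = (+$254 billion) × 0.41 ≈ +$104.1 billion.
The government should increase government purchases by $104.1 billion.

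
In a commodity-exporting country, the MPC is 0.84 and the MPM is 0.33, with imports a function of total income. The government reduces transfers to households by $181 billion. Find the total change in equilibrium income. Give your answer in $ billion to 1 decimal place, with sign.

The transfer change shifts disposable income by −$181 billion, so first-round consumption changes by c·ΔTR = 0.84 × (−$181 billion) = −$152.04 billion.
Expenditure multiplier = 1/(1 − c + m) = 1/(1 − 0.84 + 0.33) = 1/0.49 ≈ 2.041.
The transfer multiplier is c × k ≈ 1.714, so ΔY = k × (c·ΔTR) = (−$152.04 billion) / 0.49 ≈ −$310.3 billion.

−$310.3 billion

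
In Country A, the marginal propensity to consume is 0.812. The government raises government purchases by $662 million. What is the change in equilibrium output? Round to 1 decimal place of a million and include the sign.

Expenditure multiplier = 1/(1 − MPC) = 1/(1 − 0.812) = 1/0.188 ≈ 5.319.
ΔY = k × ΔG = (+$662 million) / 0.188 ≈ +$3,521.3 million.

+$3,521.3 million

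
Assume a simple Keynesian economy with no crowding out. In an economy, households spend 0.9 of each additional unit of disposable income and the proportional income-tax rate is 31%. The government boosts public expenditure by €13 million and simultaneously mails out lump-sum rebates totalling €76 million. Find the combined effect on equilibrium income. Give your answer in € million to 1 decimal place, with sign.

+€214.8 million

Expenditure multiplier = 1/(1 − c(1−t)) = 1/(1 − 0.9×0.69) = 1/0.379 ≈ 2.639.
ΔG contributes k·ΔG = (+€13 million) / 0.379 ≈ +€34.3 million.
ΔT of −€76 million changes first-round spending by −c·ΔT = +€68.4 million, contributing k·(−c·ΔT) = (+€68.4 million) / 0.379 ≈ +€180.5 million.
Net ΔY = k(ΔG − c·ΔT) = (+€81.4 million) / 0.379 ≈ +€214.8 million.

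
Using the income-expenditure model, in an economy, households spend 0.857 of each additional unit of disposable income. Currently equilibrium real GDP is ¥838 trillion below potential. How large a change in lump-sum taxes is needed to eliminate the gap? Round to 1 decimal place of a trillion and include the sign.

Spending multiplier = 1/(1 − MPC) = 1/(1 − 0.857) = 1/0.143 ≈ 6.993.
Tax multiplier = −c·k = −0.857/0.143 ≈ −5.993. Need ΔY = +¥838 trillion, so ΔT = ΔY/(−c·k) = −(+¥838 trillion) × 0.143 / 0.857 ≈ −¥139.8 trillion.
The government should cut lump-sum taxes by ¥139.8 trillion.

−¥139.8 trillion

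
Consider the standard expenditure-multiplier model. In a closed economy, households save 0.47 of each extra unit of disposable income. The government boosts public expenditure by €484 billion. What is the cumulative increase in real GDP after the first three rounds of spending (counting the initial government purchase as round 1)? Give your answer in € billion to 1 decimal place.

MPC = 1 − MPS = 1 − 0.47 = 0.53.
Round 1 adds ΔG = €484 billion; each later round is MPC = 0.53 times the previous.
After 3 rounds: 484 + 256.52 + 135.9556 = ΔG·(1 − c^3)/(1 − c) = 484 × (1 − 0.148877)/0.47 ≈ €876.5 billion.

€876.5 billion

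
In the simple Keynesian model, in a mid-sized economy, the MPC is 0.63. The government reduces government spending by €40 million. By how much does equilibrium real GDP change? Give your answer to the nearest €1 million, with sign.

−€108 million

Government-spending multiplier = 1/(1 − MPC) = 1/(1 − 0.63) = 1/0.37 ≈ 2.703.
ΔY = k × ΔG = (−€40 million) / 0.37 ≈ −€108 million.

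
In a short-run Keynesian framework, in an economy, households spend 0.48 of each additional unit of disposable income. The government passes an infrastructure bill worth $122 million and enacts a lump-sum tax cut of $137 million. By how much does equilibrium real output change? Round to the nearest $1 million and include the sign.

+$361 million

Expenditure multiplier = 1/(1 − MPC) = 1/(1 − 0.48) = 1/0.52 ≈ 1.923.
ΔG contributes k·ΔG = (+$122 million) / 0.52 ≈ +$234.6 million.
ΔT of −$137 million changes first-round spending by −c·ΔT = +$65.76 million, contributing k·(−c·ΔT) = (+$65.76 million) / 0.52 ≈ +$126.5 million.
Net ΔY = k(ΔG − c·ΔT) = (+$187.76 million) / 0.52 ≈ +$361 million.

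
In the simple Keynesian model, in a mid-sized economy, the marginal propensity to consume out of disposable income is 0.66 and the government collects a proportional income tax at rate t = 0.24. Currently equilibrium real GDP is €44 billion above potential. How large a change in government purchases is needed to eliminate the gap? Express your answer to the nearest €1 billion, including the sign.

−€22 billion

Spending multiplier = 1/(1 − c(1−t)) = 1/(1 − 0.66×0.76) = 1/0.4984 ≈ 2.006.
Need ΔY = −€44 billion, so ΔG = ΔY/k = (−€44 billion) × 0.4984 ≈ −€22 billion.
The government should cut government purchases by €22 billion.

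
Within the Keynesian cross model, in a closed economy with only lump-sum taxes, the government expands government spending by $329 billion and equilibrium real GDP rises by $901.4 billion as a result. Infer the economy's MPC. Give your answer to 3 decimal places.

Implied spending multiplier k = ΔY/ΔG = 901.4/329 ≈ 2.7398.
Since k = 1/(1 − MPC), MPC = 1 − 1/k = 1 − ΔG/ΔY = 1 − 329/901.4 ≈ 0.635.

0.635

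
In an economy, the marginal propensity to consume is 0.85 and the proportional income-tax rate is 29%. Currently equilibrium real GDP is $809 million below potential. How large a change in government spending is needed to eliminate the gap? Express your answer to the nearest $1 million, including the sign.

+$321 million

Spending multiplier = 1/(1 − c(1−t)) = 1/(1 − 0.85×0.71) = 1/0.3965 ≈ 2.522.
Need ΔY = +$809 million, so ΔG = ΔY/k = (+$809 million) × 0.3965 ≈ +$321 million.
The government should increase government spending by $321 million.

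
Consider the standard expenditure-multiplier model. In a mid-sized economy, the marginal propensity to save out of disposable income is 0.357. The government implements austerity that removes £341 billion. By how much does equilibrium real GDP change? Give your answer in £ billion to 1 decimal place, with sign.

MPC = 1 − MPS = 1 − 0.357 = 0.643.
Expenditure multiplier = 1/(1 − MPC) = 1/(1 − 0.643) = 1/0.357 ≈ 2.801.
ΔY = k × ΔG = (−£341 billion) / 0.357 ≈ −£955.2 billion.

−£955.2 billion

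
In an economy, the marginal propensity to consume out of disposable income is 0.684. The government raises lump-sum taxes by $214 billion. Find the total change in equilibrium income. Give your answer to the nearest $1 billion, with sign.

A lump-sum tax change of +$214 billion shifts disposable income by −$214 billion; first-round consumption changes by −c × ΔT = −0.684 × (+$214 billion) = −$146.376 billion.
Expenditure multiplier = 1/(1 − MPC) = 1/(1 − 0.684) = 1/0.316 ≈ 3.165.
The tax multiplier is −c × k ≈ −2.165, so ΔY = k × (−c·ΔT) = (−$146.376 billion) / 0.316 ≈ −$463 billion.

−$463 billion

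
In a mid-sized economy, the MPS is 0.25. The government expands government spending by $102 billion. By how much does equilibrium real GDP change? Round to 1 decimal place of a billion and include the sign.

+$408.0 billion

MPC = 1 − MPS = 1 − 0.25 = 0.75.
Spending multiplier = 1/(1 − MPC) = 1/(1 − 0.75) = 1/0.25 = 4.
ΔY = k × ΔG = (+$102 billion) / 0.25 = +$408 billion.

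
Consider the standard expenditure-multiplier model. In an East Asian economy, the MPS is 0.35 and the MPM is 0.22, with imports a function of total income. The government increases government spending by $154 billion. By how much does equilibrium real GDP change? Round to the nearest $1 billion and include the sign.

MPC = 1 − MPS = 1 − 0.35 = 0.65.
Spending multiplier = 1/(1 − c + m) = 1/(1 − 0.65 + 0.22) = 1/0.57 ≈ 1.754.
ΔY = k × ΔG = (+$154 billion) / 0.57 ≈ +$270 billion.

+$270 billion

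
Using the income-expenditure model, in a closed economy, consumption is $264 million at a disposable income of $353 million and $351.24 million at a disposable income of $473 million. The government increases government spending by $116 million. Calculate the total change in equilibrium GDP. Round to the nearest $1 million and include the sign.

MPC = ΔC/ΔYd = (351.24 − 264)/(473 − 353) = 87.24/120 = 0.727.
Government-spending multiplier = 1/(1 − MPC) = 1/(1 − 0.727) = 1/0.273 ≈ 3.663.
ΔY = k × ΔG = (+$116 million) / 0.273 ≈ +$425 million.

+$425 million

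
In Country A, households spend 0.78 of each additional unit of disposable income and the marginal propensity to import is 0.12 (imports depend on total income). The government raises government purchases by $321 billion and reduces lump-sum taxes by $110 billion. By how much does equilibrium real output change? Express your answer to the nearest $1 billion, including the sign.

Expenditure multiplier = 1/(1 − c + m) = 1/(1 − 0.78 + 0.12) = 1/0.34 ≈ 2.941.
ΔG contributes k·ΔG = (+$321 billion) / 0.34 ≈ +$944.1 billion.
ΔT of −$110 billion changes first-round spending by −c·ΔT = +$85.8 billion, contributing k·(−c·ΔT) = (+$85.8 billion) / 0.34 ≈ +$252.4 billion.
Net ΔY = k(ΔG − c·ΔT) = (+$406.8 billion) / 0.34 ≈ +$1,196 billion.

+$1,196 billion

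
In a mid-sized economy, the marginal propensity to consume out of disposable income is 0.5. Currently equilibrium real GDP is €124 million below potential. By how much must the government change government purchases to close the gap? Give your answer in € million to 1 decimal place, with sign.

Spending multiplier = 1/(1 − MPC) = 1/(1 − 0.5) = 1/0.5 = 2.
Need ΔY = +€124 million, so ΔG = ΔY/k = (+€124 million) × 0.5 = +€62 million.
The government should increase government purchases by €62 million.

+€62.0 million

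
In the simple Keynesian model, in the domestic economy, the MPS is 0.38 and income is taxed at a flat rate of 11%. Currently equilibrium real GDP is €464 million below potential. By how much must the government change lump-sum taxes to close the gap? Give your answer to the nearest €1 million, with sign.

−€335 million

MPC = 1 − MPS = 1 − 0.38 = 0.62.
Spending multiplier = 1/(1 − c(1−t)) = 1/(1 − 0.62×0.89) = 1/0.4482 ≈ 2.231.
Tax multiplier = −c·k = −0.62/0.4482 ≈ −1.383. Need ΔY = +€464 million, so ΔT = ΔY/(−c·k) = −(+€464 million) × 0.4482 / 0.62 ≈ −€335 million.
The government should cut lump-sum taxes by €335 million.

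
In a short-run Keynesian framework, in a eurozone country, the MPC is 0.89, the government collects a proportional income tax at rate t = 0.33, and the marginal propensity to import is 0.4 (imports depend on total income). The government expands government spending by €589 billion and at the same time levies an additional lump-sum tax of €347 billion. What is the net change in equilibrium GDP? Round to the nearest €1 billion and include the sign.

+€349 billion

Expenditure multiplier = 1/(1 − c(1−t) + m) = 1/(1 − 0.89×0.67 + 0.4) = 1/0.8037 ≈ 1.244.
ΔG contributes k·ΔG = (+€589 billion) / 0.8037 ≈ +€732.9 billion.
ΔT of +€347 billion changes first-round spending by −c·ΔT = −€308.83 billion, contributing k·(−c·ΔT) = (−€308.83 billion) / 0.8037 ≈ −€384.3 billion.
Net ΔY = k(ΔG − c·ΔT) = (+€280.17 billion) / 0.8037 ≈ +€349 billion.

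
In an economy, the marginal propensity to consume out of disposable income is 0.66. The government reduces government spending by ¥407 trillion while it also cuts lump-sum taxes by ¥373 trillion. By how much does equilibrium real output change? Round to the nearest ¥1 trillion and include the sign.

Expenditure multiplier = 1/(1 − MPC) = 1/(1 − 0.66) = 1/0.34 ≈ 2.941.
ΔG contributes k·ΔG = (−¥407 trillion) / 0.34 ≈ −¥1,197.1 trillion.
ΔT of −¥373 trillion changes first-round spending by −c·ΔT = +¥246.18 trillion, contributing k·(−c·ΔT) = (+¥246.18 trillion) / 0.34 ≈ +¥724.1 trillion.
Net ΔY = k(ΔG − c·ΔT) = (−¥160.82 trillion) / 0.34 = −¥473 trillion.

−¥473 trillion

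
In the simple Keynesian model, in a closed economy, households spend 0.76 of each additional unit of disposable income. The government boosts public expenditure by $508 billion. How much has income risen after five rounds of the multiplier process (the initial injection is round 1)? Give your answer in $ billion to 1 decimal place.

$1,580.0 billion

Round 1 adds ΔG = $508 billion; each later round is MPC = 0.76 times the previous.
After 5 rounds: 508 + 386.08 + 293.4208 + 222.999808 + 169.47985408 = ΔG·(1 − c^5)/(1 − c) = 508 × (1 − 0.2535525376)/0.24 ≈ $1,580 billion.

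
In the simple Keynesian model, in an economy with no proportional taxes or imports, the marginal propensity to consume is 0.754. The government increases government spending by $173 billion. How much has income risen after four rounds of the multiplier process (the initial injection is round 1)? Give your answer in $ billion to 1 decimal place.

Round 1 adds ΔG = $173 billion; each later round is MPC = 0.754 times the previous.
After 4 rounds: 173 + 130.442 + 98.353268 + 74.158364072 = ΔG·(1 − c^4)/(1 − c) = 173 × (1 − 0.323210442256)/0.246 ≈ $476 billion.

$476.0 billion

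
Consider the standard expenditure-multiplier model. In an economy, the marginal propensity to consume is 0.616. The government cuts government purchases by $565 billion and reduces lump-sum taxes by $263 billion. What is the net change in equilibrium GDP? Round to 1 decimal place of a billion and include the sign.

Expenditure multiplier = 1/(1 − MPC) = 1/(1 − 0.616) = 1/0.384 ≈ 2.604.
ΔG contributes k·ΔG = (−$565 billion) / 0.384 ≈ −$1,471.4 billion.
ΔT of −$263 billion changes first-round spending by −c·ΔT = +$162.008 billion, contributing k·(−c·ΔT) = (+$162.008 billion) / 0.384 ≈ +$421.9 billion.
Net ΔY = k(ΔG − c·ΔT) = (−$402.992 billion) / 0.384 ≈ −$1,049.5 billion.

−$1,049.5 billion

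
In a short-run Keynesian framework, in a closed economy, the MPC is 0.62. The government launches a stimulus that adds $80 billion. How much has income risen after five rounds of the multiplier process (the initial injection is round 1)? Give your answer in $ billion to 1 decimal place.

$191.2 billion

Round 1 adds ΔG = $80 billion; each later round is MPC = 0.62 times the previous.
After 5 rounds: 80 + 49.6 + 30.752 + 19.06624 + 11.8210688 = ΔG·(1 − c^5)/(1 − c) = 80 × (1 − 0.0916132832)/0.38 ≈ $191.2 billion.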